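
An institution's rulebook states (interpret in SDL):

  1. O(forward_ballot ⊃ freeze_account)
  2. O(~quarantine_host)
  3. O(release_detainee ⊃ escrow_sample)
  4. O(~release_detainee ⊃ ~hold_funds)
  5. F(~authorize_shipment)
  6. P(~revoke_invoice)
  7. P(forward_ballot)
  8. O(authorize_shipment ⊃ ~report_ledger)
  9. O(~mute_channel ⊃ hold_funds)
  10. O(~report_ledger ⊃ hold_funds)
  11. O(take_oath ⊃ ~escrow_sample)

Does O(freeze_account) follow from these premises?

Premise 1 is O(forward_ballot ⊃ freeze_account), but O(forward_ballot) is not derivable from the premises (the permission P(forward_ballot) asserts only ~O(~forward_ballot), not O(forward_ballot)), so it does not yield O(freeze_account).
No other premise forces O(freeze_account). An ideal world satisfying every premise can still have freeze_account false, so O(freeze_account) is not derivable.

No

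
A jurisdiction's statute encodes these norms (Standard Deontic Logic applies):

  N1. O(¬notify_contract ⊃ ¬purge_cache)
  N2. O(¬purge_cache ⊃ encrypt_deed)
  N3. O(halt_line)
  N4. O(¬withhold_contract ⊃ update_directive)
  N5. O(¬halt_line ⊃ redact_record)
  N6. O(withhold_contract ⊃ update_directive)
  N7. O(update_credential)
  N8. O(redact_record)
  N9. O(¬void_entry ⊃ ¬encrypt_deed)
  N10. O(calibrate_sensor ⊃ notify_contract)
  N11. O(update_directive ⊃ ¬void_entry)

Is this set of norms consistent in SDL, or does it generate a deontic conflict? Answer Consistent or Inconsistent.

Premise 5 is O(¬halt_line ⊃ redact_record); even if O(redact_record) held, inferring O(¬halt_line) would be affirming the consequent — invalid.
So O(¬halt_line) is not derivable, and the apparent clash with O(halt_line) does not arise.
A world satisfying every obligation exists (e.g. calibrate_sensor=false, encrypt_deed=false, halt_line=true, notify_contract=true, purge_cache=true, redact_record=true, update_credential=true, update_directive=true, void_entry=false, withhold_contract=false); no atom is both obligatory and forbidden, so the set is consistent.

Consistent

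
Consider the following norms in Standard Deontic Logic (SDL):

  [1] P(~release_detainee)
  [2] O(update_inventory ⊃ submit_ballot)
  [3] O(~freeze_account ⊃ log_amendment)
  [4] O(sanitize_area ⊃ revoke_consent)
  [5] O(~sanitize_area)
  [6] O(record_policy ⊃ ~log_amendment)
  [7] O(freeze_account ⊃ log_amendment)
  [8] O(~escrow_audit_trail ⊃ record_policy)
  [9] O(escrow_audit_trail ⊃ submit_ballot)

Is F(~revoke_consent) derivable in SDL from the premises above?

No

Premise 4 is O(sanitize_area ⊃ revoke_consent), but O(sanitize_area) is not derivable from the premises, so it does not yield O(revoke_consent).
No other premise forces O(revoke_consent). An ideal world satisfying every premise can still have ~revoke_consent true, so F(~revoke_consent) is not derivable.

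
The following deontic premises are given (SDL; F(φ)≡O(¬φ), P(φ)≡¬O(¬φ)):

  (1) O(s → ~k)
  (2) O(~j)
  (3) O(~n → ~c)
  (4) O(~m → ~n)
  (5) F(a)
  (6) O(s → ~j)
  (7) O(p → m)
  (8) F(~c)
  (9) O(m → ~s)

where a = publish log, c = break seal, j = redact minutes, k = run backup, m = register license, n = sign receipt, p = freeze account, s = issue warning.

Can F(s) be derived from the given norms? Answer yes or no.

Premise 8 is F(~c), i.e. O(c).
Premise 3 is O(~n → ~c); contrapositively O(c → n). Since O(c) holds, K gives O(n).
Premise 4 is O(~m → ~n); contrapositively O(n → m). Since O(n) holds, K gives O(m).
With premise 9, O(m → ~s), the K-axiom yields O(~s).
Premises 1, 2, 5, 6, 7 do not contribute to this derivation.
So O(~s) holds, i.e. F(s). The claim follows.

Yes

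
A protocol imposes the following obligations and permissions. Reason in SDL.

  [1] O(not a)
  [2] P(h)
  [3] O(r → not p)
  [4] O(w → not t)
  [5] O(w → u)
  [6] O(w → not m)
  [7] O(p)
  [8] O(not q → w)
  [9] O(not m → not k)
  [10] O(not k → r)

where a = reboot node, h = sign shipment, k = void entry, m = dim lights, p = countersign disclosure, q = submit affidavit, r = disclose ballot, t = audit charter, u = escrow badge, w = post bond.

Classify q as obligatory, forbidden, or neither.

Obligatory

Premise 7 states O(p) outright.
Premise 3, O(r → not p), contraposes to O(p → not r); with O(p) we get O(not r).
Premise 10 is O(not k → r); contrapositively O(not r → k). Since O(not r) holds, K gives O(k).
The contrapositive of premise 9 (O(not m → not k)) is O(k → m), and O(k) is already established, so O(m).
Premise 6 is O(w → not m); contrapositively O(m → not w). Since O(m) holds, K gives O(not w).
The contrapositive of premise 8 (O(not q → w)) is O(not w → q), and O(not w) is already established, so O(q).
Premises 1, 2, 4, 5 do not contribute to this derivation.
Hence q is obligatory.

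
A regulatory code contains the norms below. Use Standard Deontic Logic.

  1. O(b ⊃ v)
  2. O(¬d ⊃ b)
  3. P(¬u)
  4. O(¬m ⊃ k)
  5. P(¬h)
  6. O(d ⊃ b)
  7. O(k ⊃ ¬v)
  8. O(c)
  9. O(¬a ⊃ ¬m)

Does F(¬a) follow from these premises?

By case analysis on ¬d: premise 2 gives O(¬d ⊃ b) and premise 6 gives O(d ⊃ b), so O(b) either way.
Applying K to premise 1 (O(b ⊃ v)) and O(b) yields O(v).
The contrapositive of premise 7 (O(k ⊃ ¬v)) is O(v ⊃ ¬k), and O(v) is already established, so O(¬k).
Premise 4, O(¬m ⊃ k), contraposes to O(¬k ⊃ m); with O(¬k) we get O(m).
Premise 9, O(¬a ⊃ ¬m), contraposes to O(m ⊃ a); with O(m) we get O(a).
Premises 3, 5, 8 do not contribute to this derivation.
So O(a) holds, i.e. F(¬a). The claim follows.

Yes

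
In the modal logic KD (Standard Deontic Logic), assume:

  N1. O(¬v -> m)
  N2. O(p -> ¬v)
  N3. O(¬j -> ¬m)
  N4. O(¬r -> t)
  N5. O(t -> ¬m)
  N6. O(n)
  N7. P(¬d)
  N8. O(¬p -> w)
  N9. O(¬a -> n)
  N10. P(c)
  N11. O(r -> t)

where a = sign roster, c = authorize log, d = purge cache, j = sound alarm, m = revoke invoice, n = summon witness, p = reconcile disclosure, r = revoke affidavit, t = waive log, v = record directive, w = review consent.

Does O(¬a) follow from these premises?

No

Premise 9 is O(¬a -> n); even if O(n) held, inferring O(¬a) would be affirming the consequent — invalid.
No other premise forces O(¬a). An ideal world satisfying every premise can still have ¬a false, so O(¬a) is not derivable.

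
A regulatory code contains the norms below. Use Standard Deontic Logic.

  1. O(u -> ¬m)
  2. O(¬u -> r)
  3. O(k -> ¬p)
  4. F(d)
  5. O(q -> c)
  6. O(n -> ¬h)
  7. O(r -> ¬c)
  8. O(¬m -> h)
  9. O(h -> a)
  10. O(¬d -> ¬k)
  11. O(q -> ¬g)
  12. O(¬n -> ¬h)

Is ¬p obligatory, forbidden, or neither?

Premise 3 is O(k -> ¬p), but O(k) is not derivable from the premises, so it does not yield O(¬p).
No premise or chain of K-axiom applications forces O(¬p), and none forces O(p). So ¬p is neither obligatory nor forbidden under these norms.

Neither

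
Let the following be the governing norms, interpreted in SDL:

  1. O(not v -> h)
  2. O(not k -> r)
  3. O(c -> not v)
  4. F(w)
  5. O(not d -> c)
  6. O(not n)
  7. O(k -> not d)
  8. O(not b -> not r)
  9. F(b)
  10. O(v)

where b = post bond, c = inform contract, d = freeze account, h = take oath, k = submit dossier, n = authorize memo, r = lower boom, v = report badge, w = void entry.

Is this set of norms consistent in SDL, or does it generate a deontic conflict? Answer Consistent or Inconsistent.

Premise 10 states O(v) outright.
The contrapositive of premise 3 (O(c -> not v)) is O(v -> not c), and O(v) is already established, so O(not c).
Premise 5, O(not d -> c), contraposes to O(not c -> d); with O(not c) we get O(d).
Premise 7, O(k -> not d), contraposes to O(d -> not k); with O(d) we get O(not k).
Premise 2 is O(not k -> r); since O(not k), deontic closure gives O(r).
The contrapositive of premise 8 (O(not b -> not r)) is O(r -> b), and O(r) is already established, so O(b).
But premise 9, F(b), means O(not b).
We now have both O(b) and O(not b) — b is simultaneously obligatory and forbidden, violating the D-axiom.

Inconsistent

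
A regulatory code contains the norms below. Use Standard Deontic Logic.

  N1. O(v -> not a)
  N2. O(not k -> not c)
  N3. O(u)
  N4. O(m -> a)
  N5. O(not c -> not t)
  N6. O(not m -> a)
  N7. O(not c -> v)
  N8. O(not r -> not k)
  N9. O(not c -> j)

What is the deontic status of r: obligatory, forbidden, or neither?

Obligatory

Premises 6 and 4 cover both cases: O(not m -> a) and O(m -> a). Since not m ∨ m is a tautology, O(a) follows.
Premise 1, O(v -> not a), contraposes to O(a -> not v); with O(a) we get O(not v).
The contrapositive of premise 7 (O(not c -> v)) is O(not v -> c), and O(not v) is already established, so O(c).
Premise 2 is O(not k -> not c); contrapositively O(c -> k). Since O(c) holds, K gives O(k).
Premise 8 is O(not r -> not k); contrapositively O(k -> r). Since O(k) holds, K gives O(r).
Premises 3, 5, 9 do not contribute to this derivation.
Hence r is obligatory.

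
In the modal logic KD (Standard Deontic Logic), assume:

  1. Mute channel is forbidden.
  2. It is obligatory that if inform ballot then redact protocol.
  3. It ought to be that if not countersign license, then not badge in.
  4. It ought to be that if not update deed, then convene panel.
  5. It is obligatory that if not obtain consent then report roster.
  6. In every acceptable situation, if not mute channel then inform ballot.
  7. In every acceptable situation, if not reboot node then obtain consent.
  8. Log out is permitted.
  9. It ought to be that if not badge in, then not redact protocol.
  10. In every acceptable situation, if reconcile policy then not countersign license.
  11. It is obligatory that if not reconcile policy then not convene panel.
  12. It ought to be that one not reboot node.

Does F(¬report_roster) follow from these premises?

Premise 5 is O(¬obtain_consent → report_roster), but O(¬obtain_consent) is not derivable from the premises, so it does not yield O(report_roster).
No other premise forces O(report_roster). An ideal world satisfying every premise can still have ¬report_roster true, so F(¬report_roster) is not derivable.

No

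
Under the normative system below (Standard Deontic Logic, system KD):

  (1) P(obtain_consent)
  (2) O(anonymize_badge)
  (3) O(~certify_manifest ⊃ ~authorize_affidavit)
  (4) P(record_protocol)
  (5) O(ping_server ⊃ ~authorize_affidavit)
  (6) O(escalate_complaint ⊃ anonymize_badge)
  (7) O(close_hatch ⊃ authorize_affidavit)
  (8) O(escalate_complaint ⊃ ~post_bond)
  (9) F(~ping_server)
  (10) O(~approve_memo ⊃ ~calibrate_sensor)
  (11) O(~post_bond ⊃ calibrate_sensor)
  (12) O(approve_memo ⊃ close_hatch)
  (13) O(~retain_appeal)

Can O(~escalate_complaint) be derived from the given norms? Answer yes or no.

Premise 9, F(~ping_server), is equivalent to O(ping_server).
From O(ping_server) and premise 5, O(ping_server ⊃ ~authorize_affidavit), we obtain O(~authorize_affidavit).
The contrapositive of premise 7 (O(close_hatch ⊃ authorize_affidavit)) is O(~authorize_affidavit ⊃ ~close_hatch), and O(~authorize_affidavit) is already established, so O(~close_hatch).
Premise 12, O(approve_memo ⊃ close_hatch), contraposes to O(~close_hatch ⊃ ~approve_memo); with O(~close_hatch) we get O(~approve_memo).
Applying K to premise 10 (O(~approve_memo ⊃ ~calibrate_sensor)) and O(~approve_memo) yields O(~calibrate_sensor).
The contrapositive of premise 11 (O(~post_bond ⊃ calibrate_sensor)) is O(~calibrate_sensor ⊃ post_bond), and O(~calibrate_sensor) is already established, so O(post_bond).
The contrapositive of premise 8 (O(escalate_complaint ⊃ ~post_bond)) is O(post_bond ⊃ ~escalate_complaint), and O(post_bond) is already established, so O(~escalate_complaint).
Premises 1, 2, 3, 4, 6, 13 do not contribute to this derivation.
So O(~escalate_complaint) follows.

Yes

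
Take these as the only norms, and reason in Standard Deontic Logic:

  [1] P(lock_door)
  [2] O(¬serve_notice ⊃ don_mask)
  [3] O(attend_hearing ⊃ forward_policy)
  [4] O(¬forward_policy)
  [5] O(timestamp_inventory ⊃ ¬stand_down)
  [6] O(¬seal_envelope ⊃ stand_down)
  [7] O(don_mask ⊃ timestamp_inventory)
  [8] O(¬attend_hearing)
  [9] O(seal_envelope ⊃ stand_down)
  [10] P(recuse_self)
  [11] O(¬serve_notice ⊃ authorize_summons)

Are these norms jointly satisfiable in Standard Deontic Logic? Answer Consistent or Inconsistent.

Consistent

Premise 3 is O(attend_hearing ⊃ forward_policy), but O(attend_hearing) is not derivable from the premises, so it does not yield O(forward_policy).
So O(forward_policy) is not derivable, and the apparent clash with O(¬forward_policy) does not arise.
A world satisfying every obligation exists (e.g. attend_hearing=false, authorize_summons=false, don_mask=false, forward_policy=false, lock_door=false, recuse_self=false, seal_envelope=false, serve_notice=true, stand_down=true, timestamp_inventory=false); no atom is both obligatory and forbidden, so the set is consistent.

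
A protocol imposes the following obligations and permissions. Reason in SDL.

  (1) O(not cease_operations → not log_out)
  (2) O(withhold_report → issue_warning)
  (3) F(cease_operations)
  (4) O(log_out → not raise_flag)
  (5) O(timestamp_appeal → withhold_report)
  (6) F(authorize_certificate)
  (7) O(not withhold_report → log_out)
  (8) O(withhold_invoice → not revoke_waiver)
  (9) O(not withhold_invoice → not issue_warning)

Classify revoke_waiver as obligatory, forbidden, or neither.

Premise 3 is F(cease_operations), i.e. O(not cease_operations).
Premise 1 is O(not cease_operations → not log_out); since O(not cease_operations), deontic closure gives O(not log_out).
Premise 7 is O(not withhold_report → log_out); contrapositively O(not log_out → withhold_report). Since O(not log_out) holds, K gives O(withhold_report).
From O(withhold_report) and premise 2, O(withhold_report → issue_warning), we obtain O(issue_warning).
Premise 9 is O(not withhold_invoice → not issue_warning); contrapositively O(issue_warning → withhold_invoice). Since O(issue_warning) holds, K gives O(withhold_invoice).
Applying K to premise 8 (O(withhold_invoice → not revoke_waiver)) and O(withhold_invoice) yields O(not revoke_waiver).
Premises 4, 5, 6 do not contribute to this derivation.
Thus O(not revoke_waiver), which is F(revoke_waiver): revoke_waiver is forbidden.

Forbidden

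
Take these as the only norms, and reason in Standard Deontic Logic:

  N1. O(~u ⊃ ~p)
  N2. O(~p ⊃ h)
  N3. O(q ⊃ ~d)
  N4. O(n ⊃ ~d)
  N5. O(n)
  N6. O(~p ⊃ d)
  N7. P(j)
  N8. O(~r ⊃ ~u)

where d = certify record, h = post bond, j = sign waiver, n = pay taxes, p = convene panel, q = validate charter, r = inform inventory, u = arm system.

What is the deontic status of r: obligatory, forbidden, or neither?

Premise 5 gives O(n).
Applying K to premise 4 (O(n ⊃ ~d)) and O(n) yields O(~d).
Premise 6 is O(~p ⊃ d); contrapositively O(~d ⊃ p). Since O(~d) holds, K gives O(p).
Premise 1 is O(~u ⊃ ~p); contrapositively O(p ⊃ u). Since O(p) holds, K gives O(u).
Premise 8 is O(~r ⊃ ~u); contrapositively O(u ⊃ r). Since O(u) holds, K gives O(r).
Premises 2, 3, 7 do not contribute to this derivation.
Hence r is obligatory.

Obligatory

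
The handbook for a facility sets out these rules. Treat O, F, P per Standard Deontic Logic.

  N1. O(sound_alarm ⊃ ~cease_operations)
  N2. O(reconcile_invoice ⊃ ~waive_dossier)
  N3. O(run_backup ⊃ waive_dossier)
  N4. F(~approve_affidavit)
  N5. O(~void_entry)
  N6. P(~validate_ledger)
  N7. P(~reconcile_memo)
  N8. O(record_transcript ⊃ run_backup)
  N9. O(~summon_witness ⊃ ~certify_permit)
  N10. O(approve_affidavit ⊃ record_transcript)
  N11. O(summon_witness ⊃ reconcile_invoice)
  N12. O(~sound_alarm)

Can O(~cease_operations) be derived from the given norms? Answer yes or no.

Premise 1 is O(sound_alarm ⊃ ~cease_operations), but O(sound_alarm) is not derivable from the premises, so it does not yield O(~cease_operations).
No other premise forces O(~cease_operations). An ideal world satisfying every premise can still have ~cease_operations false, so O(~cease_operations) is not derivable.

No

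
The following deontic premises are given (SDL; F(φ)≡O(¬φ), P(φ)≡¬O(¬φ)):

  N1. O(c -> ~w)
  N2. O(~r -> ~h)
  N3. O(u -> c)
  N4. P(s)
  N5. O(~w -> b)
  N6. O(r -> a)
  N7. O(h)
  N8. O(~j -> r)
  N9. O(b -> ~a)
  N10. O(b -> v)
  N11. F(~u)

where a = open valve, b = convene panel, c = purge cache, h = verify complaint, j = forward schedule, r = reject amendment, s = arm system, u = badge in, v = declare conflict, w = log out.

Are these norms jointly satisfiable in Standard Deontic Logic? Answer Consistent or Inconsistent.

Inconsistent

Premise 7 states O(h) outright.
The contrapositive of premise 2 (O(~r -> ~h)) is O(h -> r), and O(h) is already established, so O(r).
Applying K to premise 6 (O(r -> a)) and O(r) yields O(a).
The contrapositive of premise 9 (O(b -> ~a)) is O(a -> ~b), and O(a) is already established, so O(~b).
Premise 5, O(~w -> b), contraposes to O(~b -> w); with O(~b) we get O(w).
The contrapositive of premise 1 (O(c -> ~w)) is O(w -> ~c), and O(w) is already established, so O(~c).
Premise 3, O(u -> c), contraposes to O(~c -> ~u); with O(~c) we get O(~u).
However, F(~u) at premise 11 amounts to O(u).
We now have both O(~u) and O(u) — u is simultaneously obligatory and forbidden, violating the D-axiom.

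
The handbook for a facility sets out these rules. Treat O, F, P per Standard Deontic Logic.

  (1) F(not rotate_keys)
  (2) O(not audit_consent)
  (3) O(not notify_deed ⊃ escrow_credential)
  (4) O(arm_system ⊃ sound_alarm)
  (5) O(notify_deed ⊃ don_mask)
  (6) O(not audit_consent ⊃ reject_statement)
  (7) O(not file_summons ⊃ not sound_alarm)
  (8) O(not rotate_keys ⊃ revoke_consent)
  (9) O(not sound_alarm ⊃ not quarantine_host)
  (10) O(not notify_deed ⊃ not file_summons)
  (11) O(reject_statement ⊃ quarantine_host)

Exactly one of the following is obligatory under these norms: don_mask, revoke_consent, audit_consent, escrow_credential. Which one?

From premise 2 we have O(not audit_consent).
From O(not audit_consent) and premise 6, O(not audit_consent ⊃ reject_statement), we obtain O(reject_statement).
Applying K to premise 11 (O(reject_statement ⊃ quarantine_host)) and O(reject_statement) yields O(quarantine_host).
The contrapositive of premise 9 (O(not sound_alarm ⊃ not quarantine_host)) is O(quarantine_host ⊃ sound_alarm), and O(quarantine_host) is already established, so O(sound_alarm).
The contrapositive of premise 7 (O(not file_summons ⊃ not sound_alarm)) is O(sound_alarm ⊃ file_summons), and O(sound_alarm) is already established, so O(file_summons).
Premise 10 is O(not notify_deed ⊃ not file_summons); contrapositively O(file_summons ⊃ notify_deed). Since O(file_summons) holds, K gives O(notify_deed).
Applying K to premise 5 (O(notify_deed ⊃ don_mask)) and O(notify_deed) yields O(don_mask).
So O(don_mask) holds — don_mask is obligatory. None of the other listed options is made obligatory by any chain of premises.

don_mask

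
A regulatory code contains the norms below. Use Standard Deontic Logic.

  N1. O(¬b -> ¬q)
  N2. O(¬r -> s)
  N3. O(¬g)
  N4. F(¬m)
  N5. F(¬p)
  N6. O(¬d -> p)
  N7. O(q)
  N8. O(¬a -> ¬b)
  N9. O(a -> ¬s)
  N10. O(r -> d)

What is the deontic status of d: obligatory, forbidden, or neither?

Obligatory

From premise 7 we have O(q).
Premise 1 is O(¬b -> ¬q); contrapositively O(q -> b). Since O(q) holds, K gives O(b).
Premise 8, O(¬a -> ¬b), contraposes to O(b -> a); with O(b) we get O(a).
With premise 9, O(a -> ¬s), the K-axiom yields O(¬s).
Premise 2, O(¬r -> s), contraposes to O(¬s -> r); with O(¬s) we get O(r).
Applying K to premise 10 (O(r -> d)) and O(r) yields O(d).
Premises 3, 4, 5, 6 do not contribute to this derivation.
Hence d is obligatory.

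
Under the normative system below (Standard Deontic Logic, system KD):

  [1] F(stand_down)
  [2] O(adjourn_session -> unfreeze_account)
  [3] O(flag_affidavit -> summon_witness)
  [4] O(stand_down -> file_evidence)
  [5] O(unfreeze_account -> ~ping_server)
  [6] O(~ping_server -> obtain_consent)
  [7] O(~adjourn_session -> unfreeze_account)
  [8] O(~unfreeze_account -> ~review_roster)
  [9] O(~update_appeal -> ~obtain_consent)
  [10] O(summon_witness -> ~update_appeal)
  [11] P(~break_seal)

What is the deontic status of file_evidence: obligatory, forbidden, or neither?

Premise 4 is O(stand_down -> file_evidence), but O(stand_down) is not derivable from the premises, so it does not yield O(file_evidence).
No premise or chain of K-axiom applications forces O(file_evidence), and none forces O(~file_evidence). So file_evidence is neither obligatory nor forbidden under these norms.

Neither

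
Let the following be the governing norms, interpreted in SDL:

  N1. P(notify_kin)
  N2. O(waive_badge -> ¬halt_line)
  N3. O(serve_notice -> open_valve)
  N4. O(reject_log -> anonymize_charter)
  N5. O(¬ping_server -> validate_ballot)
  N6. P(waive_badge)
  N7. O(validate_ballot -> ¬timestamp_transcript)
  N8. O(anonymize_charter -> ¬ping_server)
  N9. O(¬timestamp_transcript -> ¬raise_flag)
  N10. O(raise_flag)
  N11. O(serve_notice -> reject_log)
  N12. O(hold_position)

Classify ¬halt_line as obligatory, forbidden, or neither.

Premise 2 is O(waive_badge -> ¬halt_line), but O(waive_badge) is not derivable from the premises (the permission P(waive_badge) asserts only ¬O(¬waive_badge), not O(waive_badge)), so it does not yield O(¬halt_line).
No premise or chain of K-axiom applications forces O(¬halt_line), and none forces O(halt_line). So ¬halt_line is neither obligatory nor forbidden under these norms.

Neither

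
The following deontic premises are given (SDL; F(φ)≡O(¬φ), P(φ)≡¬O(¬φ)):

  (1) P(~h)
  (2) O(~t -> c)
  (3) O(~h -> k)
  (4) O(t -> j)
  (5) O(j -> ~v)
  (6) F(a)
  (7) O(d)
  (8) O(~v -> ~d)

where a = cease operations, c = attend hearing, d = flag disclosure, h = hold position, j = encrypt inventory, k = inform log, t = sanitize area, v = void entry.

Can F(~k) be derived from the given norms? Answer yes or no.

No

Premise 3 is O(~h -> k), but O(~h) is not derivable from the premises (the permission P(~h) asserts only ~O(h), not O(~h)), so it does not yield O(k).
No other premise forces O(k). An ideal world satisfying every premise can still have ~k true, so F(~k) is not derivable.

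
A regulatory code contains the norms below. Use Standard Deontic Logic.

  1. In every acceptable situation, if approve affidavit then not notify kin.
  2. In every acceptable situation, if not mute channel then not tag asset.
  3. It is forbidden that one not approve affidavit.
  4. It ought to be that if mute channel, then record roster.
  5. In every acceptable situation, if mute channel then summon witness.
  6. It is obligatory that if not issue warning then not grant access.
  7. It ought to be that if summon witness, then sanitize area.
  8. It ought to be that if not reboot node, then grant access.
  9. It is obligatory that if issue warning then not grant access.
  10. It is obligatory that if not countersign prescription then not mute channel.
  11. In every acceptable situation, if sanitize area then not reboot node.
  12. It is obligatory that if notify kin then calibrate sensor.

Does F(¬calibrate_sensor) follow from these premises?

No

Premise 12 is O(notify_kin → calibrate_sensor), but O(notify_kin) is not derivable from the premises, so it does not yield O(calibrate_sensor).
No other premise forces O(calibrate_sensor). An ideal world satisfying every premise can still have ¬calibrate_sensor true, so F(¬calibrate_sensor) is not derivable.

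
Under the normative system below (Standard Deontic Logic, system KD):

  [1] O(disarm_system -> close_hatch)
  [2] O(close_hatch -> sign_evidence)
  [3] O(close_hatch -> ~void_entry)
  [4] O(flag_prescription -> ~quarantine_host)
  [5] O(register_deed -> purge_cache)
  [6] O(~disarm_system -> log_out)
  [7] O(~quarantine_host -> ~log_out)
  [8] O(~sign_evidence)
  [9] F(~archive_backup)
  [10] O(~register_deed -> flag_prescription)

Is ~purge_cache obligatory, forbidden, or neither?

Premise 8 gives O(~sign_evidence).
Premise 2 is O(close_hatch -> sign_evidence); contrapositively O(~sign_evidence -> ~close_hatch). Since O(~sign_evidence) holds, K gives O(~close_hatch).
Premise 1, O(disarm_system -> close_hatch), contraposes to O(~close_hatch -> ~disarm_system); with O(~close_hatch) we get O(~disarm_system).
With premise 6, O(~disarm_system -> log_out), the K-axiom yields O(log_out).
Premise 7 is O(~quarantine_host -> ~log_out); contrapositively O(log_out -> quarantine_host). Since O(log_out) holds, K gives O(quarantine_host).
Premise 4, O(flag_prescription -> ~quarantine_host), contraposes to O(quarantine_host -> ~flag_prescription); with O(quarantine_host) we get O(~flag_prescription).
The contrapositive of premise 10 (O(~register_deed -> flag_prescription)) is O(~flag_prescription -> register_deed), and O(~flag_prescription) is already established, so O(register_deed).
From O(register_deed) and premise 5, O(register_deed -> purge_cache), we obtain O(purge_cache).
Premises 3, 9 do not contribute to this derivation.
Thus O(purge_cache), which is F(~purge_cache): ~purge_cache is forbidden.

Forbidden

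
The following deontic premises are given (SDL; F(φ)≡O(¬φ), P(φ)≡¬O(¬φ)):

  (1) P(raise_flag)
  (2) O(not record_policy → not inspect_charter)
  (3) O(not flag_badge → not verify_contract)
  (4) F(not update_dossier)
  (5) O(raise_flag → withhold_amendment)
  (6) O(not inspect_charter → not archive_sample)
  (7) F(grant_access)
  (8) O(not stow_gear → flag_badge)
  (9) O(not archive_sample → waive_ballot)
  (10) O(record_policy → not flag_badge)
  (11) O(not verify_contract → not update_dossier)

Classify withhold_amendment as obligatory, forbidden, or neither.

Premise 5 is O(raise_flag → withhold_amendment), but O(raise_flag) is not derivable from the premises (the permission P(raise_flag) asserts only not O(not raise_flag), not O(raise_flag)), so it does not yield O(withhold_amendment).
No premise or chain of K-axiom applications forces O(withhold_amendment), and none forces O(not withhold_amendment). So withhold_amendment is neither obligatory nor forbidden under these norms.

Neither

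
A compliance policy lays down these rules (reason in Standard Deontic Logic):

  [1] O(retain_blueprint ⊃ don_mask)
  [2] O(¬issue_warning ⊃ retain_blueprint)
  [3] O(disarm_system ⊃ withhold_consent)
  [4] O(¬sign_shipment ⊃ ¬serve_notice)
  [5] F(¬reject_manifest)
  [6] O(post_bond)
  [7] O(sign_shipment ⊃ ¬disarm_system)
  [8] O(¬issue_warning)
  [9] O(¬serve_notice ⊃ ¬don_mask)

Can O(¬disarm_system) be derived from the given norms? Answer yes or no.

Yes

From premise 8 we have O(¬issue_warning).
With premise 2, O(¬issue_warning ⊃ retain_blueprint), the K-axiom yields O(retain_blueprint).
Premise 1 is O(retain_blueprint ⊃ don_mask); since O(retain_blueprint), deontic closure gives O(don_mask).
The contrapositive of premise 9 (O(¬serve_notice ⊃ ¬don_mask)) is O(don_mask ⊃ serve_notice), and O(don_mask) is already established, so O(serve_notice).
Premise 4 is O(¬sign_shipment ⊃ ¬serve_notice); contrapositively O(serve_notice ⊃ sign_shipment). Since O(serve_notice) holds, K gives O(sign_shipment).
With premise 7, O(sign_shipment ⊃ ¬disarm_system), the K-axiom yields O(¬disarm_system).
Premises 3, 5, 6 do not contribute to this derivation.
So O(¬disarm_system) follows.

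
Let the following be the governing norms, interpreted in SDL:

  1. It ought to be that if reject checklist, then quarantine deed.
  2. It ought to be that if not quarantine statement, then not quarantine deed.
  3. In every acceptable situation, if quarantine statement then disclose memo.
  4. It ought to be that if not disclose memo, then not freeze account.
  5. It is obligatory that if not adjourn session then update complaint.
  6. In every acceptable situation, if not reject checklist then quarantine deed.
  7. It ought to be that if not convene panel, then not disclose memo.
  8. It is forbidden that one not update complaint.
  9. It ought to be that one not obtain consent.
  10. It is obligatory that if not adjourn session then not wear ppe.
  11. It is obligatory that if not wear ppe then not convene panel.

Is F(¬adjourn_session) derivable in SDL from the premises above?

Yes

Premises 6 and 1 are O(¬reject_checklist → quarantine_deed) and O(reject_checklist → quarantine_deed); every ideal world satisfies ¬reject_checklist or reject_checklist, so in either case quarantine_deed holds — hence O(quarantine_deed).
Premise 2 is O(¬quarantine_statement → ¬quarantine_deed); contrapositively O(quarantine_deed → quarantine_statement). Since O(quarantine_deed) holds, K gives O(quarantine_statement).
From O(quarantine_statement) and premise 3, O(quarantine_statement → disclose_memo), we obtain O(disclose_memo).
Premise 7 is O(¬convene_panel → ¬disclose_memo); contrapositively O(disclose_memo → convene_panel). Since O(disclose_memo) holds, K gives O(convene_panel).
Premise 11, O(¬wear_ppe → ¬convene_panel), contraposes to O(convene_panel → wear_ppe); with O(convene_panel) we get O(wear_ppe).
The contrapositive of premise 10 (O(¬adjourn_session → ¬wear_ppe)) is O(wear_ppe → adjourn_session), and O(wear_ppe) is already established, so O(adjourn_session).
Premises 4, 5, 8, 9 do not contribute to this derivation.
So O(adjourn_session) holds, i.e. F(¬adjourn_session). The claim follows.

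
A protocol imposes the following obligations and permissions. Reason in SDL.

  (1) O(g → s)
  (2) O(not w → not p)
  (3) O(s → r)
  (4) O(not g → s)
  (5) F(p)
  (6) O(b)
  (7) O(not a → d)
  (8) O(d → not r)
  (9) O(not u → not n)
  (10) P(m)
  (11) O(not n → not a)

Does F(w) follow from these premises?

No

Premise 2 is O(not w → not p); even if O(not p) held, inferring O(not w) would be affirming the consequent — invalid.
No other premise forces O(not w). An ideal world satisfying every premise can still have w true, so F(w) is not derivable.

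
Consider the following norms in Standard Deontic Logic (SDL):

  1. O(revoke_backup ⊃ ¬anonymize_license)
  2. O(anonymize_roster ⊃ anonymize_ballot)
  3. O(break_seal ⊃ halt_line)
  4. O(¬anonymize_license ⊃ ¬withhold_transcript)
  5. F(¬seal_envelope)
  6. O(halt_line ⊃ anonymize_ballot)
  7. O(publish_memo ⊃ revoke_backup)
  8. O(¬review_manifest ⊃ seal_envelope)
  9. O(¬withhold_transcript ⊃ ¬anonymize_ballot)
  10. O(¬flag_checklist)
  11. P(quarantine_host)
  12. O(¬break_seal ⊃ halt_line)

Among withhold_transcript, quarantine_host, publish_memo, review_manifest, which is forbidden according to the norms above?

By case analysis on ¬break_seal: premise 12 gives O(¬break_seal ⊃ halt_line) and premise 3 gives O(break_seal ⊃ halt_line), so O(halt_line) either way.
Applying K to premise 6 (O(halt_line ⊃ anonymize_ballot)) and O(halt_line) yields O(anonymize_ballot).
Premise 9, O(¬withhold_transcript ⊃ ¬anonymize_ballot), contraposes to O(anonymize_ballot ⊃ withhold_transcript); with O(anonymize_ballot) we get O(withhold_transcript).
The contrapositive of premise 4 (O(¬anonymize_license ⊃ ¬withhold_transcript)) is O(withhold_transcript ⊃ anonymize_license), and O(withhold_transcript) is already established, so O(anonymize_license).
The contrapositive of premise 1 (O(revoke_backup ⊃ ¬anonymize_license)) is O(anonymize_license ⊃ ¬revoke_backup), and O(anonymize_license) is already established, so O(¬revoke_backup).
The contrapositive of premise 7 (O(publish_memo ⊃ revoke_backup)) is O(¬revoke_backup ⊃ ¬publish_memo), and O(¬revoke_backup) is already established, so O(¬publish_memo).
So O(¬publish_memo) holds, i.e. publish_memo is forbidden. None of the other listed options is forbidden under the premises.

publish_memo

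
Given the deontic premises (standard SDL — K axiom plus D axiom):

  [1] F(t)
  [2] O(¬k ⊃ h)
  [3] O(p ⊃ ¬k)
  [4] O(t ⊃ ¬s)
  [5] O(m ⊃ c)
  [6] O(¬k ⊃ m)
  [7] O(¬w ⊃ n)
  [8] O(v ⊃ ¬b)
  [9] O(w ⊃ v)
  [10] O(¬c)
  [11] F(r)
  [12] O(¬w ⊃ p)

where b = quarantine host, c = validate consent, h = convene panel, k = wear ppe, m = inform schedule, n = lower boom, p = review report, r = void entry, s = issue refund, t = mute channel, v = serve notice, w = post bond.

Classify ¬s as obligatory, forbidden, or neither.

Neither

Premise 4 is O(t ⊃ ¬s), but O(t) is not derivable from the premises, so it does not yield O(¬s).
No premise or chain of K-axiom applications forces O(¬s), and none forces O(s). So ¬s is neither obligatory nor forbidden under these norms.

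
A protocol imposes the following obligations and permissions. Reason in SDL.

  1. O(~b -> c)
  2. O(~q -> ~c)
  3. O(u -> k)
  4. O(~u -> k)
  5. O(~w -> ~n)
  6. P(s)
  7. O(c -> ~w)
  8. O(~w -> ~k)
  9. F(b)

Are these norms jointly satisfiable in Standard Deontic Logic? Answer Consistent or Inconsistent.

Inconsistent

By case analysis on ~u: premise 4 gives O(~u -> k) and premise 3 gives O(u -> k), so O(k) either way.
Premise 8 is O(~w -> ~k); contrapositively O(k -> w). Since O(k) holds, K gives O(w).
The contrapositive of premise 7 (O(c -> ~w)) is O(w -> ~c), and O(w) is already established, so O(~c).
Premise 1, O(~b -> c), contraposes to O(~c -> b); with O(~c) we get O(b).
Yet premise 9 is F(b), i.e. O(~b).
We now have both O(b) and O(~b) — b is simultaneously obligatory and forbidden, violating the D-axiom.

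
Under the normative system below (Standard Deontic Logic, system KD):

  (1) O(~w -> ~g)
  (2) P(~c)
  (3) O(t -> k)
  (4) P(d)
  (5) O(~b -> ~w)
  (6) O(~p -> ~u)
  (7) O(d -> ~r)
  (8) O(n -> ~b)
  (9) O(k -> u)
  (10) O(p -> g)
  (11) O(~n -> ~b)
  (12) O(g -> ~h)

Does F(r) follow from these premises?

No

Premise 7 is O(d -> ~r), but O(d) is not derivable from the premises (the permission P(d) asserts only ~O(~d), not O(d)), so it does not yield O(~r).
No other premise forces O(~r). An ideal world satisfying every premise can still have r true, so F(r) is not derivable.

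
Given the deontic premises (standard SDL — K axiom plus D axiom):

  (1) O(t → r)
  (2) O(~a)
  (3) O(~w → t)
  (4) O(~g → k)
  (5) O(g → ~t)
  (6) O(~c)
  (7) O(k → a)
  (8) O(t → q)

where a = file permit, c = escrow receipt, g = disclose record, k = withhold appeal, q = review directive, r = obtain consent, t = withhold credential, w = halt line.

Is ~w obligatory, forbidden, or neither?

Forbidden

Premise 2 gives O(~a).
Premise 7, O(k → a), contraposes to O(~a → ~k); with O(~a) we get O(~k).
Premise 4 is O(~g → k); contrapositively O(~k → g). Since O(~k) holds, K gives O(g).
From O(g) and premise 5, O(g → ~t), we obtain O(~t).
Premise 3 is O(~w → t); contrapositively O(~t → w). Since O(~t) holds, K gives O(w).
Premises 1, 6, 8 do not contribute to this derivation.
Thus O(w), which is F(~w): ~w is forbidden.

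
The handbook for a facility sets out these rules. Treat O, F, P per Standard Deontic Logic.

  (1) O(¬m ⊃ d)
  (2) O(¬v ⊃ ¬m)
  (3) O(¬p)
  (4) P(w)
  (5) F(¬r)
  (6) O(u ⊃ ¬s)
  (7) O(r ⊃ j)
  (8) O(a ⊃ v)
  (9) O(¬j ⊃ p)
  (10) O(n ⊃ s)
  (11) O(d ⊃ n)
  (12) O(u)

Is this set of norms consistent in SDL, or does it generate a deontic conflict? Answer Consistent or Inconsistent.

Premise 9 is O(¬j ⊃ p), but O(¬j) is not derivable from the premises, so it does not yield O(p).
So O(p) is not derivable, and the apparent clash with O(¬p) does not arise.
A world satisfying every obligation exists (e.g. a=false, d=false, j=true, m=true, n=false, p=false, r=true, s=false, u=true, v=true, w=false); no atom is both obligatory and forbidden, so the set is consistent.

Consistent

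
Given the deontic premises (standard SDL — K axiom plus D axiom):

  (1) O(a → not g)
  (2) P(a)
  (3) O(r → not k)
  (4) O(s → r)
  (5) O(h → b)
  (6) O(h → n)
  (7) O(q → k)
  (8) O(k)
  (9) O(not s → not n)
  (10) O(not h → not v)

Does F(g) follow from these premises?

Premise 1 is O(a → not g), but O(a) is not derivable from the premises (the permission P(a) asserts only not O(not a), not O(a)), so it does not yield O(not g).
No other premise forces O(not g). An ideal world satisfying every premise can still have g true, so F(g) is not derivable.

No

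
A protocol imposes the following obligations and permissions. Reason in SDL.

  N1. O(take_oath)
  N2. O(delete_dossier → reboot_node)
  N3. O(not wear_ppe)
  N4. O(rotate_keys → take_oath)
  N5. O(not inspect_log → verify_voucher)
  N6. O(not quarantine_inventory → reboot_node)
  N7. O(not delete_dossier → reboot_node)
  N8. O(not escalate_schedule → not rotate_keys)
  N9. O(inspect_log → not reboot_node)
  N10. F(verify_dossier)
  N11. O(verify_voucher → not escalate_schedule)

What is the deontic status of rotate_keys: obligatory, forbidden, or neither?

Premises 2 and 7 cover both cases: O(delete_dossier → reboot_node) and O(not delete_dossier → reboot_node). Since delete_dossier ∨ not delete_dossier is a tautology, O(reboot_node) follows.
Premise 9 is O(inspect_log → not reboot_node); contrapositively O(reboot_node → not inspect_log). Since O(reboot_node) holds, K gives O(not inspect_log).
From O(not inspect_log) and premise 5, O(not inspect_log → verify_voucher), we obtain O(verify_voucher).
With premise 11, O(verify_voucher → not escalate_schedule), the K-axiom yields O(not escalate_schedule).
With premise 8, O(not escalate_schedule → not rotate_keys), the K-axiom yields O(not rotate_keys).
Premises 1, 3, 4, 6, 10 do not contribute to this derivation.
Thus O(not rotate_keys), which is F(rotate_keys): rotate_keys is forbidden.

Forbidden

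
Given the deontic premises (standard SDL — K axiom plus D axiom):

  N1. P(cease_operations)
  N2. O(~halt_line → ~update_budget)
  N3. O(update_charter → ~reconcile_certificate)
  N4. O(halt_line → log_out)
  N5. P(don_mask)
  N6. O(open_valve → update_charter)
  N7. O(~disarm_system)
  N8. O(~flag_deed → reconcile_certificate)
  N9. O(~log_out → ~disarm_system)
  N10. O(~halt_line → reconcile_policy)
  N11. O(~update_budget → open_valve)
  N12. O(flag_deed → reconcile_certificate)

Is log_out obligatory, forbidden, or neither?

Obligatory

Premises 8 and 12 cover both cases: O(~flag_deed → reconcile_certificate) and O(flag_deed → reconcile_certificate). Since ~flag_deed ∨ flag_deed is a tautology, O(reconcile_certificate) follows.
Premise 3 is O(update_charter → ~reconcile_certificate); contrapositively O(reconcile_certificate → ~update_charter). Since O(reconcile_certificate) holds, K gives O(~update_charter).
The contrapositive of premise 6 (O(open_valve → update_charter)) is O(~update_charter → ~open_valve), and O(~update_charter) is already established, so O(~open_valve).
Premise 11, O(~update_budget → open_valve), contraposes to O(~open_valve → update_budget); with O(~open_valve) we get O(update_budget).
Premise 2 is O(~halt_line → ~update_budget); contrapositively O(update_budget → halt_line). Since O(update_budget) holds, K gives O(halt_line).
Premise 4 is O(halt_line → log_out); since O(halt_line), deontic closure gives O(log_out).
Premises 1, 5, 7, 9, 10 do not contribute to this derivation.
Hence log_out is obligatory.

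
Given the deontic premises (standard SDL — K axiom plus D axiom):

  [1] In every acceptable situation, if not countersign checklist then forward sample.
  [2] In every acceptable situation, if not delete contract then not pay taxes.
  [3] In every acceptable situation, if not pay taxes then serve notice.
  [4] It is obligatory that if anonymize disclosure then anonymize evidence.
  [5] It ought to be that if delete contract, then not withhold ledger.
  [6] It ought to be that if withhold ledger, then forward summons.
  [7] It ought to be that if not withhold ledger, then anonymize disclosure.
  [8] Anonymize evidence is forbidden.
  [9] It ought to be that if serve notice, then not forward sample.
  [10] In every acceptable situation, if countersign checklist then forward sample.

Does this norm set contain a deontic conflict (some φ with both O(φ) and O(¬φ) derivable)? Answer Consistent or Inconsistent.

Inconsistent

Premises 10 and 1 cover both cases: O(countersign_checklist → forward_sample) and O(¬countersign_checklist → forward_sample). Since countersign_checklist ∨ ¬countersign_checklist is a tautology, O(forward_sample) follows.
Premise 9 is O(serve_notice → ¬forward_sample); contrapositively O(forward_sample → ¬serve_notice). Since O(forward_sample) holds, K gives O(¬serve_notice).
Premise 3, O(¬pay_taxes → serve_notice), contraposes to O(¬serve_notice → pay_taxes); with O(¬serve_notice) we get O(pay_taxes).
The contrapositive of premise 2 (O(¬delete_contract → ¬pay_taxes)) is O(pay_taxes → delete_contract), and O(pay_taxes) is already established, so O(delete_contract).
Applying K to premise 5 (O(delete_contract → ¬withhold_ledger)) and O(delete_contract) yields O(¬withhold_ledger).
Applying K to premise 7 (O(¬withhold_ledger → anonymize_disclosure)) and O(¬withhold_ledger) yields O(anonymize_disclosure).
With premise 4, O(anonymize_disclosure → anonymize_evidence), the K-axiom yields O(anonymize_evidence).
However, F(anonymize_evidence) at premise 8 amounts to O(¬anonymize_evidence).
We now have both O(anonymize_evidence) and O(¬anonymize_evidence) — anonymize_evidence is simultaneously obligatory and forbidden, violating the D-axiom.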